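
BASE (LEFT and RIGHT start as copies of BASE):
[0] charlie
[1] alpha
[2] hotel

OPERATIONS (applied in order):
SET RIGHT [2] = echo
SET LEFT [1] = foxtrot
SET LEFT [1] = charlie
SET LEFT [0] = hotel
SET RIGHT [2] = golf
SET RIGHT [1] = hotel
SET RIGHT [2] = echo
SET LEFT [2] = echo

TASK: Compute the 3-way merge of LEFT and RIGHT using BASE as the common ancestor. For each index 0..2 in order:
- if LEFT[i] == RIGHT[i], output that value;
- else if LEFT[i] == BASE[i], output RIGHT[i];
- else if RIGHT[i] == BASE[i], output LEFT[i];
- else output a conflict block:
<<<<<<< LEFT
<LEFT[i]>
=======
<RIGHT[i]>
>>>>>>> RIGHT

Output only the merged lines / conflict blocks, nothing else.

Answer: hotel
<<<<<<< LEFT
charlie
=======
hotel
>>>>>>> RIGHT
echo

Derivation:
Final LEFT:  [hotel, charlie, echo]
Final RIGHT: [charlie, hotel, echo]
i=0: L=hotel, R=charlie=BASE -> take LEFT -> hotel
i=1: BASE=alpha L=charlie R=hotel all differ -> CONFLICT
i=2: L=echo R=echo -> agree -> echo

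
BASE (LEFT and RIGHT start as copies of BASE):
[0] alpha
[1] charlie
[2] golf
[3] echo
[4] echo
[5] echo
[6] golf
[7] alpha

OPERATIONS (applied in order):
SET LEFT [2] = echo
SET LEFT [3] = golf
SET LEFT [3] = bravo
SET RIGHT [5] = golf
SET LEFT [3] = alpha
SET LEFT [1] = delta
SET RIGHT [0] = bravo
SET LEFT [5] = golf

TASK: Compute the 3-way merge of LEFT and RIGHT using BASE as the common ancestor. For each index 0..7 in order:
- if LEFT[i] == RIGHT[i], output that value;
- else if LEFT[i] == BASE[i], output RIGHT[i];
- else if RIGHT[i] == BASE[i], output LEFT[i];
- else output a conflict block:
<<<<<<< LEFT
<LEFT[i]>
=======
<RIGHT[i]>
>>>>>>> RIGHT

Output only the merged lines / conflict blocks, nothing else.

Answer: bravo
delta
echo
alpha
echo
golf
golf
alpha

Derivation:
Final LEFT:  [alpha, delta, echo, alpha, echo, golf, golf, alpha]
Final RIGHT: [bravo, charlie, golf, echo, echo, golf, golf, alpha]
i=0: L=alpha=BASE, R=bravo -> take RIGHT -> bravo
i=1: L=delta, R=charlie=BASE -> take LEFT -> delta
i=2: L=echo, R=golf=BASE -> take LEFT -> echo
i=3: L=alpha, R=echo=BASE -> take LEFT -> alpha
i=4: L=echo R=echo -> agree -> echo
i=5: L=golf R=golf -> agree -> golf
i=6: L=golf R=golf -> agree -> golf
i=7: L=alpha R=alpha -> agree -> alpha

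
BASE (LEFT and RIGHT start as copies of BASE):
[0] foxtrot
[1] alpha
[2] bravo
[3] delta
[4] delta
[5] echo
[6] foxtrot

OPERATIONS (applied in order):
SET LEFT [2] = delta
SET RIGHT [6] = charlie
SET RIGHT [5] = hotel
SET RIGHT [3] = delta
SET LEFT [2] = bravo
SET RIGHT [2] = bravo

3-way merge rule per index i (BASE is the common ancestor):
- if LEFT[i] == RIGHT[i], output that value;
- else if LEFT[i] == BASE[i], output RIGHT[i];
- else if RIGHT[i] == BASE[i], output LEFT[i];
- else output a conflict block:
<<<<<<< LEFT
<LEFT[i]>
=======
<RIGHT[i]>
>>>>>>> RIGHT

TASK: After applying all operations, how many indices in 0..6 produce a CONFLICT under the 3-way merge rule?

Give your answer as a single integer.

Answer: 0

Derivation:
Final LEFT:  [foxtrot, alpha, bravo, delta, delta, echo, foxtrot]
Final RIGHT: [foxtrot, alpha, bravo, delta, delta, hotel, charlie]
i=0: L=foxtrot R=foxtrot -> agree -> foxtrot
i=1: L=alpha R=alpha -> agree -> alpha
i=2: L=bravo R=bravo -> agree -> bravo
i=3: L=delta R=delta -> agree -> delta
i=4: L=delta R=delta -> agree -> delta
i=5: L=echo=BASE, R=hotel -> take RIGHT -> hotel
i=6: L=foxtrot=BASE, R=charlie -> take RIGHT -> charlie
Conflict count: 0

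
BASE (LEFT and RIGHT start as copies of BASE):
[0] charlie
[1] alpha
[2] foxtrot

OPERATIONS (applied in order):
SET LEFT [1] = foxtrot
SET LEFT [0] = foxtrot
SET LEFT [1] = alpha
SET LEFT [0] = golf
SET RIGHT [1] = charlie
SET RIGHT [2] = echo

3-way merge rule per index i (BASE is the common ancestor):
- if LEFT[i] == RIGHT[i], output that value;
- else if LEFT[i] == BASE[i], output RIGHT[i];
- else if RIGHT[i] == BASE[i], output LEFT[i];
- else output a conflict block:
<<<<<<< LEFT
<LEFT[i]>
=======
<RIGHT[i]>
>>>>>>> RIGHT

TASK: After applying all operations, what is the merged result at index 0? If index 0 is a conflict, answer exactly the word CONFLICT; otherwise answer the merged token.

Final LEFT:  [golf, alpha, foxtrot]
Final RIGHT: [charlie, charlie, echo]
i=0: L=golf, R=charlie=BASE -> take LEFT -> golf
i=1: L=alpha=BASE, R=charlie -> take RIGHT -> charlie
i=2: L=foxtrot=BASE, R=echo -> take RIGHT -> echo
Index 0 -> golf

Answer: golf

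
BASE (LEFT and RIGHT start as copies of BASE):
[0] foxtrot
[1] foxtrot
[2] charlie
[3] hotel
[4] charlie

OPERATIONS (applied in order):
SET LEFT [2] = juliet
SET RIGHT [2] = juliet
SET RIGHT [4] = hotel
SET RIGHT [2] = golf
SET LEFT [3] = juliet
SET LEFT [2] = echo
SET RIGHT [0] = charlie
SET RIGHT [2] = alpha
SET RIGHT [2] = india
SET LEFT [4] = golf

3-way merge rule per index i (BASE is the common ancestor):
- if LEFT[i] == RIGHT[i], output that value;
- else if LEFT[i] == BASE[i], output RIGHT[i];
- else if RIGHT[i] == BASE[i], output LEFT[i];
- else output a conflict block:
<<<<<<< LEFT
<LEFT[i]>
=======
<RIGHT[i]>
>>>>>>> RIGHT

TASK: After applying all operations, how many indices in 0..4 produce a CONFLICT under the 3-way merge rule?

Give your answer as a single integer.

Answer: 2

Derivation:
Final LEFT:  [foxtrot, foxtrot, echo, juliet, golf]
Final RIGHT: [charlie, foxtrot, india, hotel, hotel]
i=0: L=foxtrot=BASE, R=charlie -> take RIGHT -> charlie
i=1: L=foxtrot R=foxtrot -> agree -> foxtrot
i=2: BASE=charlie L=echo R=india all differ -> CONFLICT
i=3: L=juliet, R=hotel=BASE -> take LEFT -> juliet
i=4: BASE=charlie L=golf R=hotel all differ -> CONFLICT
Conflict count: 2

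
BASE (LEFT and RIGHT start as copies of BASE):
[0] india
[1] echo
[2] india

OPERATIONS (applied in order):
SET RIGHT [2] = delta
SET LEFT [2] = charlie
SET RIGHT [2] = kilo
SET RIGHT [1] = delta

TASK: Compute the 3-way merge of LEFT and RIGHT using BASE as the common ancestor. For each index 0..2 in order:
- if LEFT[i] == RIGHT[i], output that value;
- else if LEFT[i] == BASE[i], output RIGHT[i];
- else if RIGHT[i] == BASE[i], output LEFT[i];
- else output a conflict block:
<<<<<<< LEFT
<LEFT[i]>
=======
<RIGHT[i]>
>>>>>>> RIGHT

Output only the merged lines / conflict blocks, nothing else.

Answer: india
delta
<<<<<<< LEFT
charlie
=======
kilo
>>>>>>> RIGHT

Derivation:
Final LEFT:  [india, echo, charlie]
Final RIGHT: [india, delta, kilo]
i=0: L=india R=india -> agree -> india
i=1: L=echo=BASE, R=delta -> take RIGHT -> delta
i=2: BASE=india L=charlie R=kilo all differ -> CONFLICT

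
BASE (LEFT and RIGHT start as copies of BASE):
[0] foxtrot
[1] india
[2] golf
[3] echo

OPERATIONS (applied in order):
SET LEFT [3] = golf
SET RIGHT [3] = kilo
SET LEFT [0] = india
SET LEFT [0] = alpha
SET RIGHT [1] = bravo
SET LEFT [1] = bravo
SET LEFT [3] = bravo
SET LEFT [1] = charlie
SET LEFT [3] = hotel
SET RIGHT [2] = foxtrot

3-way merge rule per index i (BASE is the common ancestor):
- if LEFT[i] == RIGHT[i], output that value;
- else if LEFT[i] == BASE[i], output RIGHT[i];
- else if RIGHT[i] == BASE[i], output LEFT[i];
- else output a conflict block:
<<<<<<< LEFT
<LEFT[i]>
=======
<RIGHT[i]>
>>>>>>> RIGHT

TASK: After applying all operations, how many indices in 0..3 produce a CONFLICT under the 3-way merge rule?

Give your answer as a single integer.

Final LEFT:  [alpha, charlie, golf, hotel]
Final RIGHT: [foxtrot, bravo, foxtrot, kilo]
i=0: L=alpha, R=foxtrot=BASE -> take LEFT -> alpha
i=1: BASE=india L=charlie R=bravo all differ -> CONFLICT
i=2: L=golf=BASE, R=foxtrot -> take RIGHT -> foxtrot
i=3: BASE=echo L=hotel R=kilo all differ -> CONFLICT
Conflict count: 2

Answer: 2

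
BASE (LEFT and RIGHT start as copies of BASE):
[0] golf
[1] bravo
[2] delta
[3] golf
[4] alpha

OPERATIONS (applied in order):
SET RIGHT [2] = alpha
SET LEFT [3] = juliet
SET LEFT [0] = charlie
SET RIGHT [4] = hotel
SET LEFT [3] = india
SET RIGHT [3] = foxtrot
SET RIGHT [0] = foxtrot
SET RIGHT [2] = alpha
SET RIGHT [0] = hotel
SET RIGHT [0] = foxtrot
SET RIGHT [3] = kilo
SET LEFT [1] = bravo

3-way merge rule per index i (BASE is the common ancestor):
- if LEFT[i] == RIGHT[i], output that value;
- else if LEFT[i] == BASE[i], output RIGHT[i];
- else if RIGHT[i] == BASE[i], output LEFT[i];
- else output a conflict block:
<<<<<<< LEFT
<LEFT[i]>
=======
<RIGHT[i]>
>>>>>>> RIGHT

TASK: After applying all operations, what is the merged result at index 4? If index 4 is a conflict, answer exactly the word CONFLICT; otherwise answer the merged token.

Answer: hotel

Derivation:
Final LEFT:  [charlie, bravo, delta, india, alpha]
Final RIGHT: [foxtrot, bravo, alpha, kilo, hotel]
i=0: BASE=golf L=charlie R=foxtrot all differ -> CONFLICT
i=1: L=bravo R=bravo -> agree -> bravo
i=2: L=delta=BASE, R=alpha -> take RIGHT -> alpha
i=3: BASE=golf L=india R=kilo all differ -> CONFLICT
i=4: L=alpha=BASE, R=hotel -> take RIGHT -> hotel
Index 4 -> hotel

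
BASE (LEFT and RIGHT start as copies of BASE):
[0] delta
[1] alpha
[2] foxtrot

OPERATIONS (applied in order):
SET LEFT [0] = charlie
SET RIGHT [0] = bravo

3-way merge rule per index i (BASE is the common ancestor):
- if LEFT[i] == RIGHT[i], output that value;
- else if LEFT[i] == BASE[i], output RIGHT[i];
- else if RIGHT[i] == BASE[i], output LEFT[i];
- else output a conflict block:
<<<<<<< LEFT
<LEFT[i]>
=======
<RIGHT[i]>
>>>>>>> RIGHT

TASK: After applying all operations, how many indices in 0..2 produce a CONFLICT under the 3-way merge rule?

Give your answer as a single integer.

Answer: 1

Derivation:
Final LEFT:  [charlie, alpha, foxtrot]
Final RIGHT: [bravo, alpha, foxtrot]
i=0: BASE=delta L=charlie R=bravo all differ -> CONFLICT
i=1: L=alpha R=alpha -> agree -> alpha
i=2: L=foxtrot R=foxtrot -> agree -> foxtrot
Conflict count: 1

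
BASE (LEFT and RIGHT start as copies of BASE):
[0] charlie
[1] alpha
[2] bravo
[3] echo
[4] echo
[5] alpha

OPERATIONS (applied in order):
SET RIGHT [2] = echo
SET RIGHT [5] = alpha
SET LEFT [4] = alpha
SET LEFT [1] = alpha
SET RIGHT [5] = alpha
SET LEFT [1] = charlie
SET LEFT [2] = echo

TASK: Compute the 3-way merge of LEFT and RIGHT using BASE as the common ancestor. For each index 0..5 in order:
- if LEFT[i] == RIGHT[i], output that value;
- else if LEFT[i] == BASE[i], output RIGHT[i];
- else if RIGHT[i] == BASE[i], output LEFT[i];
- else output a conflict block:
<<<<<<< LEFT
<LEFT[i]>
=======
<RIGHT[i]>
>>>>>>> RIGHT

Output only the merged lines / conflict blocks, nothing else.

Final LEFT:  [charlie, charlie, echo, echo, alpha, alpha]
Final RIGHT: [charlie, alpha, echo, echo, echo, alpha]
i=0: L=charlie R=charlie -> agree -> charlie
i=1: L=charlie, R=alpha=BASE -> take LEFT -> charlie
i=2: L=echo R=echo -> agree -> echo
i=3: L=echo R=echo -> agree -> echo
i=4: L=alpha, R=echo=BASE -> take LEFT -> alpha
i=5: L=alpha R=alpha -> agree -> alpha

Answer: charlie
charlie
echo
echo
alpha
alpha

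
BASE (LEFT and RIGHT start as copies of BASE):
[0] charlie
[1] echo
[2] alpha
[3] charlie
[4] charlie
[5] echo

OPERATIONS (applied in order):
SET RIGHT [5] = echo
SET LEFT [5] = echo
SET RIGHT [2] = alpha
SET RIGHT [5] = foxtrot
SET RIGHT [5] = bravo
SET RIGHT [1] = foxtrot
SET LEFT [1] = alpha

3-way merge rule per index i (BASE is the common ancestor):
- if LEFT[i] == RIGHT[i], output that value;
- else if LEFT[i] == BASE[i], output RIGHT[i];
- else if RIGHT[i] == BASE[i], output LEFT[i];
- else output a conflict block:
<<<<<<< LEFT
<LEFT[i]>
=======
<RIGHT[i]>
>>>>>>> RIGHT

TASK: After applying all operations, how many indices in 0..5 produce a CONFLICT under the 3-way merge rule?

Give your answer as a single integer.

Final LEFT:  [charlie, alpha, alpha, charlie, charlie, echo]
Final RIGHT: [charlie, foxtrot, alpha, charlie, charlie, bravo]
i=0: L=charlie R=charlie -> agree -> charlie
i=1: BASE=echo L=alpha R=foxtrot all differ -> CONFLICT
i=2: L=alpha R=alpha -> agree -> alpha
i=3: L=charlie R=charlie -> agree -> charlie
i=4: L=charlie R=charlie -> agree -> charlie
i=5: L=echo=BASE, R=bravo -> take RIGHT -> bravo
Conflict count: 1

Answer: 1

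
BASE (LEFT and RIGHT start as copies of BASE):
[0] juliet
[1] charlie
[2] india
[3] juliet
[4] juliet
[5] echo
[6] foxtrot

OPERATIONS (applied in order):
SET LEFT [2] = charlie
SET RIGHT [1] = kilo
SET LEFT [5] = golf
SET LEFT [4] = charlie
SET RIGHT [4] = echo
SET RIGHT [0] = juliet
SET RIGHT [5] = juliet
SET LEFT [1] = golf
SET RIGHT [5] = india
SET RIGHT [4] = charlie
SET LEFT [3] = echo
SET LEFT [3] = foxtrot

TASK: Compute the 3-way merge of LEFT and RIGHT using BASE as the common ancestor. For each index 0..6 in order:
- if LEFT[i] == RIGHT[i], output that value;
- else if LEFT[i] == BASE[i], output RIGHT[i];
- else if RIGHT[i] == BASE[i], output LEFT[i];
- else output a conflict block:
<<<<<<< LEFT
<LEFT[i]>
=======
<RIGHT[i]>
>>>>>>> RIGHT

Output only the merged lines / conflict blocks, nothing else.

Final LEFT:  [juliet, golf, charlie, foxtrot, charlie, golf, foxtrot]
Final RIGHT: [juliet, kilo, india, juliet, charlie, india, foxtrot]
i=0: L=juliet R=juliet -> agree -> juliet
i=1: BASE=charlie L=golf R=kilo all differ -> CONFLICT
i=2: L=charlie, R=india=BASE -> take LEFT -> charlie
i=3: L=foxtrot, R=juliet=BASE -> take LEFT -> foxtrot
i=4: L=charlie R=charlie -> agree -> charlie
i=5: BASE=echo L=golf R=india all differ -> CONFLICT
i=6: L=foxtrot R=foxtrot -> agree -> foxtrot

Answer: juliet
<<<<<<< LEFT
golf
=======
kilo
>>>>>>> RIGHT
charlie
foxtrot
charlie
<<<<<<< LEFT
golf
=======
india
>>>>>>> RIGHT
foxtrot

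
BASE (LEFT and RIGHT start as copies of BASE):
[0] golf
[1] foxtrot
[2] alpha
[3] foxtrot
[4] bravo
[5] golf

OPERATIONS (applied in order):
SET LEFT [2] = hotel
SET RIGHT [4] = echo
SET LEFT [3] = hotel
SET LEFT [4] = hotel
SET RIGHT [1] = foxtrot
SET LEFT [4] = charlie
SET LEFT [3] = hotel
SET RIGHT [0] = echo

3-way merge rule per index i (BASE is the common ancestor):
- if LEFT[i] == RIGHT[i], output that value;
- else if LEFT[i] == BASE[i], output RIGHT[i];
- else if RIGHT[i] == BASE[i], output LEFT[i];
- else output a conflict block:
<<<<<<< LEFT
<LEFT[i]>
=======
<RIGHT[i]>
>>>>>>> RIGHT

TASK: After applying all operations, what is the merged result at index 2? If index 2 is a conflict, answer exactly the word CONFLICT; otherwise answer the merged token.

Answer: hotel

Derivation:
Final LEFT:  [golf, foxtrot, hotel, hotel, charlie, golf]
Final RIGHT: [echo, foxtrot, alpha, foxtrot, echo, golf]
i=0: L=golf=BASE, R=echo -> take RIGHT -> echo
i=1: L=foxtrot R=foxtrot -> agree -> foxtrot
i=2: L=hotel, R=alpha=BASE -> take LEFT -> hotel
i=3: L=hotel, R=foxtrot=BASE -> take LEFT -> hotel
i=4: BASE=bravo L=charlie R=echo all differ -> CONFLICT
i=5: L=golf R=golf -> agree -> golf
Index 2 -> hotel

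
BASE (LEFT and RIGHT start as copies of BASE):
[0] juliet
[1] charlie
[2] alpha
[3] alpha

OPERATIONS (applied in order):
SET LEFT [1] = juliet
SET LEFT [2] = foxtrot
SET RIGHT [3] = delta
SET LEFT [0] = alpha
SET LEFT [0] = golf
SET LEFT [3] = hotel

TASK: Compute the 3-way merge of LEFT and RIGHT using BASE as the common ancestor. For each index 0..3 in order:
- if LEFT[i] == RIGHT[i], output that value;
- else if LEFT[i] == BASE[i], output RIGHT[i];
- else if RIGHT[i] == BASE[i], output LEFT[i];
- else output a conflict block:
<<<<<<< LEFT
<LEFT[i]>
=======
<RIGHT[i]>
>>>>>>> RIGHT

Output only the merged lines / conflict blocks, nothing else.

Final LEFT:  [golf, juliet, foxtrot, hotel]
Final RIGHT: [juliet, charlie, alpha, delta]
i=0: L=golf, R=juliet=BASE -> take LEFT -> golf
i=1: L=juliet, R=charlie=BASE -> take LEFT -> juliet
i=2: L=foxtrot, R=alpha=BASE -> take LEFT -> foxtrot
i=3: BASE=alpha L=hotel R=delta all differ -> CONFLICT

Answer: golf
juliet
foxtrot
<<<<<<< LEFT
hotel
=======
delta
>>>>>>> RIGHT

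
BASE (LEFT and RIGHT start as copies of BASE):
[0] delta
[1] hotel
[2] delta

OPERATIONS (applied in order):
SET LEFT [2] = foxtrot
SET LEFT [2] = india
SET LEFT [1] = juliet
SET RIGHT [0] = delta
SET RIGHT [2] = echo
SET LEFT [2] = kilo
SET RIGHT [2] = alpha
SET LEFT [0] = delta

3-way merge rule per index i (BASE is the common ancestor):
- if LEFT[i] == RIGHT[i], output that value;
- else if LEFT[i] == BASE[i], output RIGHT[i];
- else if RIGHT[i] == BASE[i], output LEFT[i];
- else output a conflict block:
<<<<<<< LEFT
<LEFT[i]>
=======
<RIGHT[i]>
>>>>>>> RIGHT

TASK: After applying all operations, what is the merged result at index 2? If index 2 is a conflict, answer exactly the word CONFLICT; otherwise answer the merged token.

Answer: CONFLICT

Derivation:
Final LEFT:  [delta, juliet, kilo]
Final RIGHT: [delta, hotel, alpha]
i=0: L=delta R=delta -> agree -> delta
i=1: L=juliet, R=hotel=BASE -> take LEFT -> juliet
i=2: BASE=delta L=kilo R=alpha all differ -> CONFLICT
Index 2 -> CONFLICT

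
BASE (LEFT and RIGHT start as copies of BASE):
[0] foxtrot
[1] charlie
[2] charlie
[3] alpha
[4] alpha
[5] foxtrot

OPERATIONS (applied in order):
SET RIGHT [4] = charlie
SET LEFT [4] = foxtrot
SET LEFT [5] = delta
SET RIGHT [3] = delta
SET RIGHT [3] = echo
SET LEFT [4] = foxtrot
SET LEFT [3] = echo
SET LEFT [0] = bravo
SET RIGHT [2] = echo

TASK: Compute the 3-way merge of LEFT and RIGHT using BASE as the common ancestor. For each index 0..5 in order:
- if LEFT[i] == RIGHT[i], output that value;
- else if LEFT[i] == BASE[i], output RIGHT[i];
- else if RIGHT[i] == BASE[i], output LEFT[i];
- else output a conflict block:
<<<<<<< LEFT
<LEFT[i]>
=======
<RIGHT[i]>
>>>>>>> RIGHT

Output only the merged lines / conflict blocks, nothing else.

Final LEFT:  [bravo, charlie, charlie, echo, foxtrot, delta]
Final RIGHT: [foxtrot, charlie, echo, echo, charlie, foxtrot]
i=0: L=bravo, R=foxtrot=BASE -> take LEFT -> bravo
i=1: L=charlie R=charlie -> agree -> charlie
i=2: L=charlie=BASE, R=echo -> take RIGHT -> echo
i=3: L=echo R=echo -> agree -> echo
i=4: BASE=alpha L=foxtrot R=charlie all differ -> CONFLICT
i=5: L=delta, R=foxtrot=BASE -> take LEFT -> delta

Answer: bravo
charlie
echo
echo
<<<<<<< LEFT
foxtrot
=======
charlie
>>>>>>> RIGHT
delta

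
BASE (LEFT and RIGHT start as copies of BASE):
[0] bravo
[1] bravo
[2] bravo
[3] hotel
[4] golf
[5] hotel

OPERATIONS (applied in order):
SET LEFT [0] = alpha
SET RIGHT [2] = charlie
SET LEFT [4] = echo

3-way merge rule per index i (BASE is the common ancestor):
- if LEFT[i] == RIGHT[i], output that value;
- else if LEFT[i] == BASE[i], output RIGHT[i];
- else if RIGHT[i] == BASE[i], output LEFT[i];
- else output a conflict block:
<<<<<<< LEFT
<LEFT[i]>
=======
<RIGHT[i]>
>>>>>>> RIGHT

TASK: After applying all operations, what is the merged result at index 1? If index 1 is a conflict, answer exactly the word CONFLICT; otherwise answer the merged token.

Final LEFT:  [alpha, bravo, bravo, hotel, echo, hotel]
Final RIGHT: [bravo, bravo, charlie, hotel, golf, hotel]
i=0: L=alpha, R=bravo=BASE -> take LEFT -> alpha
i=1: L=bravo R=bravo -> agree -> bravo
i=2: L=bravo=BASE, R=charlie -> take RIGHT -> charlie
i=3: L=hotel R=hotel -> agree -> hotel
i=4: L=echo, R=golf=BASE -> take LEFT -> echo
i=5: L=hotel R=hotel -> agree -> hotel
Index 1 -> bravo

Answer: bravo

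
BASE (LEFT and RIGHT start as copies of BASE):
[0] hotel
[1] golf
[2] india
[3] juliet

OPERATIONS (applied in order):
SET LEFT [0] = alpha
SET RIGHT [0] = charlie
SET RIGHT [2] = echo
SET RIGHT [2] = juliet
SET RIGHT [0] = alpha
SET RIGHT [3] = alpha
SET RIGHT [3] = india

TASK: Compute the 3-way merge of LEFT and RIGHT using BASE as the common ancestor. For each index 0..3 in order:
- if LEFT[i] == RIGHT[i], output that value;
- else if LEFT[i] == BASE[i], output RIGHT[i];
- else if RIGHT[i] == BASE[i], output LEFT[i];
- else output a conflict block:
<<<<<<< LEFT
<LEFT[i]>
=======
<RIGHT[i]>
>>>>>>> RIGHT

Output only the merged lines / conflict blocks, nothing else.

Answer: alpha
golf
juliet
india

Derivation:
Final LEFT:  [alpha, golf, india, juliet]
Final RIGHT: [alpha, golf, juliet, india]
i=0: L=alpha R=alpha -> agree -> alpha
i=1: L=golf R=golf -> agree -> golf
i=2: L=india=BASE, R=juliet -> take RIGHT -> juliet
i=3: L=juliet=BASE, R=india -> take RIGHT -> india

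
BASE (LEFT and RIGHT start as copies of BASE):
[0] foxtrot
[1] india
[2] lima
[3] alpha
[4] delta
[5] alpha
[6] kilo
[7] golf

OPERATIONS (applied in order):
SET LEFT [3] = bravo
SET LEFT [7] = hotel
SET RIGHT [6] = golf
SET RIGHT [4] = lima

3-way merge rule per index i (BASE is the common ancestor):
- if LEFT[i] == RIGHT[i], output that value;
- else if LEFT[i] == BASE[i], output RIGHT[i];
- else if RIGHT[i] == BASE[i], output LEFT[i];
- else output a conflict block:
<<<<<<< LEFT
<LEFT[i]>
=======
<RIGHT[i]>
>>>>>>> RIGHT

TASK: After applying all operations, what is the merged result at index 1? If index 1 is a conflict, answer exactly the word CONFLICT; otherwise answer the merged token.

Answer: india

Derivation:
Final LEFT:  [foxtrot, india, lima, bravo, delta, alpha, kilo, hotel]
Final RIGHT: [foxtrot, india, lima, alpha, lima, alpha, golf, golf]
i=0: L=foxtrot R=foxtrot -> agree -> foxtrot
i=1: L=india R=india -> agree -> india
i=2: L=lima R=lima -> agree -> lima
i=3: L=bravo, R=alpha=BASE -> take LEFT -> bravo
i=4: L=delta=BASE, R=lima -> take RIGHT -> lima
i=5: L=alpha R=alpha -> agree -> alpha
i=6: L=kilo=BASE, R=golf -> take RIGHT -> golf
i=7: L=hotel, R=golf=BASE -> take LEFT -> hotel
Index 1 -> india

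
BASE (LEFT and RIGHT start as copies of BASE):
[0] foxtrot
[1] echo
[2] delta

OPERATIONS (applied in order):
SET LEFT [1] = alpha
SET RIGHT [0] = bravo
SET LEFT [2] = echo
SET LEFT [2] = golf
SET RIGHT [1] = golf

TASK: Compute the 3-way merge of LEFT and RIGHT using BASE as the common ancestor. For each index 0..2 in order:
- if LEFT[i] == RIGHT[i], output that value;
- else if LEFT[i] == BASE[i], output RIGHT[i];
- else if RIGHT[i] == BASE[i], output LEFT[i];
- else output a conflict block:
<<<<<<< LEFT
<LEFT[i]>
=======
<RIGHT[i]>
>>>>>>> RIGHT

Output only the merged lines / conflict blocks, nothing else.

Answer: bravo
<<<<<<< LEFT
alpha
=======
golf
>>>>>>> RIGHT
golf

Derivation:
Final LEFT:  [foxtrot, alpha, golf]
Final RIGHT: [bravo, golf, delta]
i=0: L=foxtrot=BASE, R=bravo -> take RIGHT -> bravo
i=1: BASE=echo L=alpha R=golf all differ -> CONFLICT
i=2: L=golf, R=delta=BASE -> take LEFT -> golf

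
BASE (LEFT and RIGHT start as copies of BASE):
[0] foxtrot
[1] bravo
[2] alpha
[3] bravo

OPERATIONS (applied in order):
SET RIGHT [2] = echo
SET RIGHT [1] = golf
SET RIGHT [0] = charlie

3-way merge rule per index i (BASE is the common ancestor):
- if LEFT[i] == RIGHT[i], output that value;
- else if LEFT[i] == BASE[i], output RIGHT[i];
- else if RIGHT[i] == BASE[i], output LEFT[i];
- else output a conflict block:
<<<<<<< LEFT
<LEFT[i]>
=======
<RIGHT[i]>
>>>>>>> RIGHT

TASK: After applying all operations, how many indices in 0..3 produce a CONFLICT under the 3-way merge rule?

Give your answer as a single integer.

Final LEFT:  [foxtrot, bravo, alpha, bravo]
Final RIGHT: [charlie, golf, echo, bravo]
i=0: L=foxtrot=BASE, R=charlie -> take RIGHT -> charlie
i=1: L=bravo=BASE, R=golf -> take RIGHT -> golf
i=2: L=alpha=BASE, R=echo -> take RIGHT -> echo
i=3: L=bravo R=bravo -> agree -> bravo
Conflict count: 0

Answer: 0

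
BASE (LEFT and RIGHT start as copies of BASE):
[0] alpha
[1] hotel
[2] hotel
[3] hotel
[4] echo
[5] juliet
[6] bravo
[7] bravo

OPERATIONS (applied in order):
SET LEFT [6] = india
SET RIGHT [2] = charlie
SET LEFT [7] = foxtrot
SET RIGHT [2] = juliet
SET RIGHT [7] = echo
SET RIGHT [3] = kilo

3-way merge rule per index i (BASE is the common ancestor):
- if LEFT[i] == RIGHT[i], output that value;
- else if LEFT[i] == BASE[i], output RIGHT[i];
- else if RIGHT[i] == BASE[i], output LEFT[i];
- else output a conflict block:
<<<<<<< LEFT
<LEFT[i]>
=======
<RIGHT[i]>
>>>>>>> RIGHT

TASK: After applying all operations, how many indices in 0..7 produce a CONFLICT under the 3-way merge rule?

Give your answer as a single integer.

Answer: 1

Derivation:
Final LEFT:  [alpha, hotel, hotel, hotel, echo, juliet, india, foxtrot]
Final RIGHT: [alpha, hotel, juliet, kilo, echo, juliet, bravo, echo]
i=0: L=alpha R=alpha -> agree -> alpha
i=1: L=hotel R=hotel -> agree -> hotel
i=2: L=hotel=BASE, R=juliet -> take RIGHT -> juliet
i=3: L=hotel=BASE, R=kilo -> take RIGHT -> kilo
i=4: L=echo R=echo -> agree -> echo
i=5: L=juliet R=juliet -> agree -> juliet
i=6: L=india, R=bravo=BASE -> take LEFT -> india
i=7: BASE=bravo L=foxtrot R=echo all differ -> CONFLICT
Conflict count: 1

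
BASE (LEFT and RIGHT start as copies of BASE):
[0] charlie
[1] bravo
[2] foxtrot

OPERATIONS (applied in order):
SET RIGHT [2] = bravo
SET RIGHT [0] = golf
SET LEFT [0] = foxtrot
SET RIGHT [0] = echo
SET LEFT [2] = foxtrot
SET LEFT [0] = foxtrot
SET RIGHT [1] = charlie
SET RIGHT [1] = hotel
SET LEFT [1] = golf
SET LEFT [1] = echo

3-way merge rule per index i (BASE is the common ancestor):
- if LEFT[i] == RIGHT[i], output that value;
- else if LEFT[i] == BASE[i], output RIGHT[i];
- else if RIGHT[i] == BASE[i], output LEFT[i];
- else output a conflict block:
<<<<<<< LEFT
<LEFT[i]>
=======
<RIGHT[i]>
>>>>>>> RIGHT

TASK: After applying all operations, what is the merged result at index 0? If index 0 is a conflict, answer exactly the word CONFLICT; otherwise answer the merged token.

Answer: CONFLICT

Derivation:
Final LEFT:  [foxtrot, echo, foxtrot]
Final RIGHT: [echo, hotel, bravo]
i=0: BASE=charlie L=foxtrot R=echo all differ -> CONFLICT
i=1: BASE=bravo L=echo R=hotel all differ -> CONFLICT
i=2: L=foxtrot=BASE, R=bravo -> take RIGHT -> bravo
Index 0 -> CONFLICT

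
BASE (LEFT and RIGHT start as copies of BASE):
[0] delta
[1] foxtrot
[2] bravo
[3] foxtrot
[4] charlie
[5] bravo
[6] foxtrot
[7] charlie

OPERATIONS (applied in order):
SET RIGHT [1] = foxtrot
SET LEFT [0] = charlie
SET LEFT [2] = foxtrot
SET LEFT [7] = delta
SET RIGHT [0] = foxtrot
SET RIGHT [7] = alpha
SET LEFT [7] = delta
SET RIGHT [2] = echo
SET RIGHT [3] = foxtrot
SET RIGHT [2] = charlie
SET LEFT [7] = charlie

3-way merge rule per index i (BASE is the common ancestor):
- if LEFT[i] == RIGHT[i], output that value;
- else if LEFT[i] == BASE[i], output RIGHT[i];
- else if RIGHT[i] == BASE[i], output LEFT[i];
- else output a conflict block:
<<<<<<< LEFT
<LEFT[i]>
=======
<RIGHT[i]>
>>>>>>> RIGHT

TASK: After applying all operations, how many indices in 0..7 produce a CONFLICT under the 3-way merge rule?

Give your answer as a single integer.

Answer: 2

Derivation:
Final LEFT:  [charlie, foxtrot, foxtrot, foxtrot, charlie, bravo, foxtrot, charlie]
Final RIGHT: [foxtrot, foxtrot, charlie, foxtrot, charlie, bravo, foxtrot, alpha]
i=0: BASE=delta L=charlie R=foxtrot all differ -> CONFLICT
i=1: L=foxtrot R=foxtrot -> agree -> foxtrot
i=2: BASE=bravo L=foxtrot R=charlie all differ -> CONFLICT
i=3: L=foxtrot R=foxtrot -> agree -> foxtrot
i=4: L=charlie R=charlie -> agree -> charlie
i=5: L=bravo R=bravo -> agree -> bravo
i=6: L=foxtrot R=foxtrot -> agree -> foxtrot
i=7: L=charlie=BASE, R=alpha -> take RIGHT -> alpha
Conflict count: 2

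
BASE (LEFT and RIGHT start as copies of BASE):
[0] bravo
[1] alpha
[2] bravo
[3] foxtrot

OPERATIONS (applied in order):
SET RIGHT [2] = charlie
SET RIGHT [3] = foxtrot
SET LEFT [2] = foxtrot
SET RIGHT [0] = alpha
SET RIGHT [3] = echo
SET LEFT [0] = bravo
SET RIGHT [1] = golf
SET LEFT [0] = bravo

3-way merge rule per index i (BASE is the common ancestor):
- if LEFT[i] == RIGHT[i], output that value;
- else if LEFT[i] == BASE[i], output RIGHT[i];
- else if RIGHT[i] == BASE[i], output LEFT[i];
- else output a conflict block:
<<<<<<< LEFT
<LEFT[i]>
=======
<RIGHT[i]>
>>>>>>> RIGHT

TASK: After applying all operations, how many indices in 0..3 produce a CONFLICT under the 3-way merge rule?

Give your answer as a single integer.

Answer: 1

Derivation:
Final LEFT:  [bravo, alpha, foxtrot, foxtrot]
Final RIGHT: [alpha, golf, charlie, echo]
i=0: L=bravo=BASE, R=alpha -> take RIGHT -> alpha
i=1: L=alpha=BASE, R=golf -> take RIGHT -> golf
i=2: BASE=bravo L=foxtrot R=charlie all differ -> CONFLICT
i=3: L=foxtrot=BASE, R=echo -> take RIGHT -> echo
Conflict count: 1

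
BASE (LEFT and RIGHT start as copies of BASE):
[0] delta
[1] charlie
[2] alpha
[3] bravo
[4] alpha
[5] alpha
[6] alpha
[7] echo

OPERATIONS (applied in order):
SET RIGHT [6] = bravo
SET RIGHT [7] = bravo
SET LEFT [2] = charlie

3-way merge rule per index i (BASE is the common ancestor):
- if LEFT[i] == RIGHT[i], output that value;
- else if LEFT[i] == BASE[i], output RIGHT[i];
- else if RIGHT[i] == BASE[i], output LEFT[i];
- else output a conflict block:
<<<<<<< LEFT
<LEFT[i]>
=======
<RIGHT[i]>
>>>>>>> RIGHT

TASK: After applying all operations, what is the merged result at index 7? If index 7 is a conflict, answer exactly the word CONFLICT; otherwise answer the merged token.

Answer: bravo

Derivation:
Final LEFT:  [delta, charlie, charlie, bravo, alpha, alpha, alpha, echo]
Final RIGHT: [delta, charlie, alpha, bravo, alpha, alpha, bravo, bravo]
i=0: L=delta R=delta -> agree -> delta
i=1: L=charlie R=charlie -> agree -> charlie
i=2: L=charlie, R=alpha=BASE -> take LEFT -> charlie
i=3: L=bravo R=bravo -> agree -> bravo
i=4: L=alpha R=alpha -> agree -> alpha
i=5: L=alpha R=alpha -> agree -> alpha
i=6: L=alpha=BASE, R=bravo -> take RIGHT -> bravo
i=7: L=echo=BASE, R=bravo -> take RIGHT -> bravo
Index 7 -> bravo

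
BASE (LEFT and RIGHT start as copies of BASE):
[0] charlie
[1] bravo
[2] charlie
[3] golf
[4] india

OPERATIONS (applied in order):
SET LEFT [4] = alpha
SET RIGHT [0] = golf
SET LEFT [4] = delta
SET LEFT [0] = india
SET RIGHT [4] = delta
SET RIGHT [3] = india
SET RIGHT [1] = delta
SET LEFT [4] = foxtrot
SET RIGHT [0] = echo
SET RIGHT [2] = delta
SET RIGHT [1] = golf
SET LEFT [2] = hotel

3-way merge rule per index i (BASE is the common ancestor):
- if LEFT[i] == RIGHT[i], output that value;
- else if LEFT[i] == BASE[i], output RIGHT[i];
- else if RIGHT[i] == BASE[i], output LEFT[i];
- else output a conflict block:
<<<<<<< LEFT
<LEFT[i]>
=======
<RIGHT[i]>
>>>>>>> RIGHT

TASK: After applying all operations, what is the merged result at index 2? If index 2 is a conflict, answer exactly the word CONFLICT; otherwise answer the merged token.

Answer: CONFLICT

Derivation:
Final LEFT:  [india, bravo, hotel, golf, foxtrot]
Final RIGHT: [echo, golf, delta, india, delta]
i=0: BASE=charlie L=india R=echo all differ -> CONFLICT
i=1: L=bravo=BASE, R=golf -> take RIGHT -> golf
i=2: BASE=charlie L=hotel R=delta all differ -> CONFLICT
i=3: L=golf=BASE, R=india -> take RIGHT -> india
i=4: BASE=india L=foxtrot R=delta all differ -> CONFLICT
Index 2 -> CONFLICT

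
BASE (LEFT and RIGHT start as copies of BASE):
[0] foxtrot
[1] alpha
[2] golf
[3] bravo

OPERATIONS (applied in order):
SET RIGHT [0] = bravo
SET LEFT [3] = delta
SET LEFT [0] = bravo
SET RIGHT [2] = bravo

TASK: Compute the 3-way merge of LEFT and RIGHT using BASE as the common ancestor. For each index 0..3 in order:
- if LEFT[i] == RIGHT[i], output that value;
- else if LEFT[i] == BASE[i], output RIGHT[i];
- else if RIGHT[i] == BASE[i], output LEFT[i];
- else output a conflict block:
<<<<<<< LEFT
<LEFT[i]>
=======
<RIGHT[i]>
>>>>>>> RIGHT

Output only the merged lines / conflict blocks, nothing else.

Answer: bravo
alpha
bravo
delta

Derivation:
Final LEFT:  [bravo, alpha, golf, delta]
Final RIGHT: [bravo, alpha, bravo, bravo]
i=0: L=bravo R=bravo -> agree -> bravo
i=1: L=alpha R=alpha -> agree -> alpha
i=2: L=golf=BASE, R=bravo -> take RIGHT -> bravo
i=3: L=delta, R=bravo=BASE -> take LEFT -> delta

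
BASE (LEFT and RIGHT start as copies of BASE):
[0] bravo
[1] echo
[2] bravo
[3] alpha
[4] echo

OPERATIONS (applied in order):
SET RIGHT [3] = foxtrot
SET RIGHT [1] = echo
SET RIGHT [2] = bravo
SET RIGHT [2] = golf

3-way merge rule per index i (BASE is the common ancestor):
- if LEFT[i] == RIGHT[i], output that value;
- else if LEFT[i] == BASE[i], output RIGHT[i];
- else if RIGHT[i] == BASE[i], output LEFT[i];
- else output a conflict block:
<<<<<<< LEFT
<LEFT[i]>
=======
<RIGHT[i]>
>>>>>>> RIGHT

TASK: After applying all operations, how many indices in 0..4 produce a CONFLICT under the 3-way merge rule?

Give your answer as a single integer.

Final LEFT:  [bravo, echo, bravo, alpha, echo]
Final RIGHT: [bravo, echo, golf, foxtrot, echo]
i=0: L=bravo R=bravo -> agree -> bravo
i=1: L=echo R=echo -> agree -> echo
i=2: L=bravo=BASE, R=golf -> take RIGHT -> golf
i=3: L=alpha=BASE, R=foxtrot -> take RIGHT -> foxtrot
i=4: L=echo R=echo -> agree -> echo
Conflict count: 0

Answer: 0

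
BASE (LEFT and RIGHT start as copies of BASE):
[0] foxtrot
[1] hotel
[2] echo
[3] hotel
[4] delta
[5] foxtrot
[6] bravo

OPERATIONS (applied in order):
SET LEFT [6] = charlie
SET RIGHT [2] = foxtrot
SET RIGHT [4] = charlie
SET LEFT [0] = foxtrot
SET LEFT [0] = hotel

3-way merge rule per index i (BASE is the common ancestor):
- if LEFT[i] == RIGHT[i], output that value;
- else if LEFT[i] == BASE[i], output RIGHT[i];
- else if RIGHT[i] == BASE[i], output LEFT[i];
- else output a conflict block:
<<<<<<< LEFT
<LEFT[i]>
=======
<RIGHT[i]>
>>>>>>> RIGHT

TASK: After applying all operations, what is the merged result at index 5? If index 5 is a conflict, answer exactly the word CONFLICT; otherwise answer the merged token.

Final LEFT:  [hotel, hotel, echo, hotel, delta, foxtrot, charlie]
Final RIGHT: [foxtrot, hotel, foxtrot, hotel, charlie, foxtrot, bravo]
i=0: L=hotel, R=foxtrot=BASE -> take LEFT -> hotel
i=1: L=hotel R=hotel -> agree -> hotel
i=2: L=echo=BASE, R=foxtrot -> take RIGHT -> foxtrot
i=3: L=hotel R=hotel -> agree -> hotel
i=4: L=delta=BASE, R=charlie -> take RIGHT -> charlie
i=5: L=foxtrot R=foxtrot -> agree -> foxtrot
i=6: L=charlie, R=bravo=BASE -> take LEFT -> charlie
Index 5 -> foxtrot

Answer: foxtrot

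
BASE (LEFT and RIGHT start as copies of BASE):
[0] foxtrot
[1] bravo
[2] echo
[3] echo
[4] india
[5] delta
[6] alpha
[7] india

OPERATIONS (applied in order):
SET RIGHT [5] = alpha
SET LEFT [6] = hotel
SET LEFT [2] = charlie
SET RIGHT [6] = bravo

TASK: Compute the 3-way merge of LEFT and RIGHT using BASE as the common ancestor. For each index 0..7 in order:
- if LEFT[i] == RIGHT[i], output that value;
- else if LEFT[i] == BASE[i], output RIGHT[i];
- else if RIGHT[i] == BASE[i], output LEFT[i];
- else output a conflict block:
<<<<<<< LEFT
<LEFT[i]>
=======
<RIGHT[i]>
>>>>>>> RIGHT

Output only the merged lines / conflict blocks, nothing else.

Answer: foxtrot
bravo
charlie
echo
india
alpha
<<<<<<< LEFT
hotel
=======
bravo
>>>>>>> RIGHT
india

Derivation:
Final LEFT:  [foxtrot, bravo, charlie, echo, india, delta, hotel, india]
Final RIGHT: [foxtrot, bravo, echo, echo, india, alpha, bravo, india]
i=0: L=foxtrot R=foxtrot -> agree -> foxtrot
i=1: L=bravo R=bravo -> agree -> bravo
i=2: L=charlie, R=echo=BASE -> take LEFT -> charlie
i=3: L=echo R=echo -> agree -> echo
i=4: L=india R=india -> agree -> india
i=5: L=delta=BASE, R=alpha -> take RIGHT -> alpha
i=6: BASE=alpha L=hotel R=bravo all differ -> CONFLICT
i=7: L=india R=india -> agree -> india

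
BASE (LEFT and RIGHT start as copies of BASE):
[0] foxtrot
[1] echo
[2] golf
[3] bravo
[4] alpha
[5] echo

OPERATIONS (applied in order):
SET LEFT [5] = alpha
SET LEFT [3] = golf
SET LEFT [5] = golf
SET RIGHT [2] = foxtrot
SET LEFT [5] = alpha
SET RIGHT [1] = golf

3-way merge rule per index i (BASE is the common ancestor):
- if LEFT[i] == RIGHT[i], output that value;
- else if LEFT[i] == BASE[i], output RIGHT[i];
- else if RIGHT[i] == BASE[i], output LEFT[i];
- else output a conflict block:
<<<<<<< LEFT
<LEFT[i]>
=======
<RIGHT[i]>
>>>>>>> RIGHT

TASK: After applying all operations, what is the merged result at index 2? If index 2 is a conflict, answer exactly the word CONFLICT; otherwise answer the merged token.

Answer: foxtrot

Derivation:
Final LEFT:  [foxtrot, echo, golf, golf, alpha, alpha]
Final RIGHT: [foxtrot, golf, foxtrot, bravo, alpha, echo]
i=0: L=foxtrot R=foxtrot -> agree -> foxtrot
i=1: L=echo=BASE, R=golf -> take RIGHT -> golf
i=2: L=golf=BASE, R=foxtrot -> take RIGHT -> foxtrot
i=3: L=golf, R=bravo=BASE -> take LEFT -> golf
i=4: L=alpha R=alpha -> agree -> alpha
i=5: L=alpha, R=echo=BASE -> take LEFT -> alpha
Index 2 -> foxtrot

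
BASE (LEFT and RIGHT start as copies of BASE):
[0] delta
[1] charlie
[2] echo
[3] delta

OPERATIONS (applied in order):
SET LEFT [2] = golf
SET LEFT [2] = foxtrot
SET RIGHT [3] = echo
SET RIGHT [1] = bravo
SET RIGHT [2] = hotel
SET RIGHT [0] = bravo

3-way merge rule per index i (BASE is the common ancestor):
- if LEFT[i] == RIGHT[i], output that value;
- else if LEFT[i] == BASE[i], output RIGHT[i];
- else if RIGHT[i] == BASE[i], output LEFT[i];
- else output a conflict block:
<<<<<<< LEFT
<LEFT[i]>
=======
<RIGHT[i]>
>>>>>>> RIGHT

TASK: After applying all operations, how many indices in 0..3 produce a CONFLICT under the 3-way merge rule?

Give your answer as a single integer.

Final LEFT:  [delta, charlie, foxtrot, delta]
Final RIGHT: [bravo, bravo, hotel, echo]
i=0: L=delta=BASE, R=bravo -> take RIGHT -> bravo
i=1: L=charlie=BASE, R=bravo -> take RIGHT -> bravo
i=2: BASE=echo L=foxtrot R=hotel all differ -> CONFLICT
i=3: L=delta=BASE, R=echo -> take RIGHT -> echo
Conflict count: 1

Answer: 1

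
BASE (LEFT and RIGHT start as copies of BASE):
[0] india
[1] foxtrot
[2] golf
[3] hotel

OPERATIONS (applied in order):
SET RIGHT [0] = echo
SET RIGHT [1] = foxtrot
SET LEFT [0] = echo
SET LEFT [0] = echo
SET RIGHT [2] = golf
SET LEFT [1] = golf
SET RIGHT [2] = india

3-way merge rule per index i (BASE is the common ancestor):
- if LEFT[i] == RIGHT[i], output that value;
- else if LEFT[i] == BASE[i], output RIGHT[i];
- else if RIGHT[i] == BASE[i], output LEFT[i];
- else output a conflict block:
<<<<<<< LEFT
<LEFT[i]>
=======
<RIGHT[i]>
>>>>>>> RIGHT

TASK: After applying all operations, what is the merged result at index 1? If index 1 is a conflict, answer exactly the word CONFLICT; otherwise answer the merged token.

Answer: golf

Derivation:
Final LEFT:  [echo, golf, golf, hotel]
Final RIGHT: [echo, foxtrot, india, hotel]
i=0: L=echo R=echo -> agree -> echo
i=1: L=golf, R=foxtrot=BASE -> take LEFT -> golf
i=2: L=golf=BASE, R=india -> take RIGHT -> india
i=3: L=hotel R=hotel -> agree -> hotel
Index 1 -> golf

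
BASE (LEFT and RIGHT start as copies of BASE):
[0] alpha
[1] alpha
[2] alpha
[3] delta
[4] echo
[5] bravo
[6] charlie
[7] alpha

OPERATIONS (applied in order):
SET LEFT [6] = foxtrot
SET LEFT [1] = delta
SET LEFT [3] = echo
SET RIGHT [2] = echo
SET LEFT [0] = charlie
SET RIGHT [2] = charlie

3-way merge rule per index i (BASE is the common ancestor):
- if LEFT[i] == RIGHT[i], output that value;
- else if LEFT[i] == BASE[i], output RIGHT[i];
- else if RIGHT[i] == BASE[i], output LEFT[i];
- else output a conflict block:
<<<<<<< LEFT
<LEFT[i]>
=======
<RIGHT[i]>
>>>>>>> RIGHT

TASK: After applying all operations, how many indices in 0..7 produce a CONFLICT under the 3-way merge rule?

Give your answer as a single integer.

Answer: 0

Derivation:
Final LEFT:  [charlie, delta, alpha, echo, echo, bravo, foxtrot, alpha]
Final RIGHT: [alpha, alpha, charlie, delta, echo, bravo, charlie, alpha]
i=0: L=charlie, R=alpha=BASE -> take LEFT -> charlie
i=1: L=delta, R=alpha=BASE -> take LEFT -> delta
i=2: L=alpha=BASE, R=charlie -> take RIGHT -> charlie
i=3: L=echo, R=delta=BASE -> take LEFT -> echo
i=4: L=echo R=echo -> agree -> echo
i=5: L=bravo R=bravo -> agree -> bravo
i=6: L=foxtrot, R=charlie=BASE -> take LEFT -> foxtrot
i=7: L=alpha R=alpha -> agree -> alpha
Conflict count: 0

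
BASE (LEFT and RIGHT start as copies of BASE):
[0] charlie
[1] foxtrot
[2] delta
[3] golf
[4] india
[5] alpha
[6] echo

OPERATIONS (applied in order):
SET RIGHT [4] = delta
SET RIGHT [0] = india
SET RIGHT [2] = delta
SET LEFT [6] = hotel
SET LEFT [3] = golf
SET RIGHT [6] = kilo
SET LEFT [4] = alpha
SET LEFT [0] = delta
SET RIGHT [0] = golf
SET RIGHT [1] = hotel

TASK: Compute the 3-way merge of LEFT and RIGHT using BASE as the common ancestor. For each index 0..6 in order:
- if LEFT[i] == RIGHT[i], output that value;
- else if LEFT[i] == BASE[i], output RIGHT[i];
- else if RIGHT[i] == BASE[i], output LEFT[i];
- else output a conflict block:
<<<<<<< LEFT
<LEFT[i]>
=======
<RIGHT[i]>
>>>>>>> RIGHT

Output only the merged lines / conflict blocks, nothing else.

Final LEFT:  [delta, foxtrot, delta, golf, alpha, alpha, hotel]
Final RIGHT: [golf, hotel, delta, golf, delta, alpha, kilo]
i=0: BASE=charlie L=delta R=golf all differ -> CONFLICT
i=1: L=foxtrot=BASE, R=hotel -> take RIGHT -> hotel
i=2: L=delta R=delta -> agree -> delta
i=3: L=golf R=golf -> agree -> golf
i=4: BASE=india L=alpha R=delta all differ -> CONFLICT
i=5: L=alpha R=alpha -> agree -> alpha
i=6: BASE=echo L=hotel R=kilo all differ -> CONFLICT

Answer: <<<<<<< LEFT
delta
=======
golf
>>>>>>> RIGHT
hotel
delta
golf
<<<<<<< LEFT
alpha
=======
delta
>>>>>>> RIGHT
alpha
<<<<<<< LEFT
hotel
=======
kilo
>>>>>>> RIGHT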